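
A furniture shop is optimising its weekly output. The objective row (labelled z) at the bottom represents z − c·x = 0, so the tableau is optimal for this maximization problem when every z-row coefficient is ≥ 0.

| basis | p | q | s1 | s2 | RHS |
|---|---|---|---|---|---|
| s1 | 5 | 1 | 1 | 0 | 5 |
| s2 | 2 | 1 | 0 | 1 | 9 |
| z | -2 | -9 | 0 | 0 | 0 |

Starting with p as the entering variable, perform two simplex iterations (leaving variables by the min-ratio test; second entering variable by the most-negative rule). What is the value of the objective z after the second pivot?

Ratio test on column p — row 1: 5/5 = 1; row 2: 9/2 = 9/2. Minimum is 1 at row 1 (s1 leaves); pivot element 5.
Pivot on row 1; the z-row RHS becomes 0 − (-2)·1 = 2.
Next entering variable (most negative z-row entry -43/5): q.
Ratio test on column q — row 1: 1/(1/5) = 5; row 2: 7/(3/5) = 35/3. Minimum is 5 at row 1 (p leaves); pivot element 1/5.
After the second pivot the z-row RHS is 2 − (-43/5)·5 = 45.

45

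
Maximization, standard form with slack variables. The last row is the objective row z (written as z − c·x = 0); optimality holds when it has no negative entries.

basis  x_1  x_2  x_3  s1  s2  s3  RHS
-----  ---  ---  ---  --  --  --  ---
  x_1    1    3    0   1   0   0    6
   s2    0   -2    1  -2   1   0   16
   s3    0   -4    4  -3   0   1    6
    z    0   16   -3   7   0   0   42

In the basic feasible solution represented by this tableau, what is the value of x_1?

6

x_1 is basic (row 1); its value is the RHS of that row, 6.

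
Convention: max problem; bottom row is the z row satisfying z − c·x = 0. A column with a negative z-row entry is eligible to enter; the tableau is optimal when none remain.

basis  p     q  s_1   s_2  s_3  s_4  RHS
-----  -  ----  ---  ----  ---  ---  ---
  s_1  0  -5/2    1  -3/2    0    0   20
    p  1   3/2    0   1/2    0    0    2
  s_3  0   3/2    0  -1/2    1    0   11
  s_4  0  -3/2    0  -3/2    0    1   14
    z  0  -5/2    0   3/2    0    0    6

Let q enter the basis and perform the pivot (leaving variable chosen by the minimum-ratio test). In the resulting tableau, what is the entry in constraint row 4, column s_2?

-1

Ratio test on column q — row 1: entry -5/2 ≤ 0; row 2: 2/(3/2) = 4/3; row 3: 11/(3/2) = 22/3; row 4: entry -3/2 ≤ 0. Minimum is 4/3 at row 2 (p leaves); pivot element 3/2.
Divide row 2 by 3/2; eliminate column q from the other rows.
Row 4 update in column s_2: -3/2 − (-3/2)·(1/3) = -1.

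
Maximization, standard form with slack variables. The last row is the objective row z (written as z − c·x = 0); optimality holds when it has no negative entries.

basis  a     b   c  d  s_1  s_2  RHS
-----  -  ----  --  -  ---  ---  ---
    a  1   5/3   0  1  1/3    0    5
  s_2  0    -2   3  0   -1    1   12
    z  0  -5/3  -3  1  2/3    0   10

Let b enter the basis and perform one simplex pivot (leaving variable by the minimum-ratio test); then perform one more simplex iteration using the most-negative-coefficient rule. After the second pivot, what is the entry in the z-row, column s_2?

1

Ratio test on column b — row 1: 5/(5/3) = 3; row 2: entry -2 ≤ 0. Minimum is 3 at row 1 (a leaves); pivot element 5/3.
Divide row 1 by 5/3; eliminate column b from the other rows.
Second iteration: most negative z-row entry is -3 in column c, so c enters.
Ratio test on column c — row 1: entry 0 ≤ 0; row 2: 18/3 = 6. Minimum is 6 at row 2 (s_2 leaves); pivot element 3.
Divide row 2 by 3; eliminate column c from the other rows.
After both pivots, the entry at the z-row, column s_2 is 1.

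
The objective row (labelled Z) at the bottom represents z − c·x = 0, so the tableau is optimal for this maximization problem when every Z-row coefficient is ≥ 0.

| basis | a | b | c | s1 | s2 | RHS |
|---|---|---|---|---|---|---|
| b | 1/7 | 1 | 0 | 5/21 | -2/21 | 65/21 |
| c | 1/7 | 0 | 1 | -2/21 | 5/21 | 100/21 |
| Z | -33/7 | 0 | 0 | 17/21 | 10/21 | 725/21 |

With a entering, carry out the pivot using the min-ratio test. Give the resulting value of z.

Ratio test on column a — row 1: (65/21)/(1/7) = 65/3; row 2: (100/21)/(1/7) = 100/3. Minimum is 65/3 at row 1 (b leaves); pivot element 1/7.
Pivot on row 1; the Z-row RHS becomes 725/21 − (-33/7)·(65/3) = 410/3.

410/3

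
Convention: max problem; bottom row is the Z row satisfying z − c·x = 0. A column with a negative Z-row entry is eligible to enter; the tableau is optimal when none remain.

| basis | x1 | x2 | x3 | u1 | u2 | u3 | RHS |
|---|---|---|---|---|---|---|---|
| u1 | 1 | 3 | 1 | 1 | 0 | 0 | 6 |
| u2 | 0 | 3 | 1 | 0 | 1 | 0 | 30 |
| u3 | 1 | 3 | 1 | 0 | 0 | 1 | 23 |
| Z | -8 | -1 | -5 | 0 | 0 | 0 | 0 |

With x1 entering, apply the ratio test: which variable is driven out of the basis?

u1

Column x1 entries and ratios — u1: 6/1 = 6; u2: 0 ≤ 0, skip; u3: 23/1 = 23.
Smallest ratio is 6 in the row of u1, so u1 leaves.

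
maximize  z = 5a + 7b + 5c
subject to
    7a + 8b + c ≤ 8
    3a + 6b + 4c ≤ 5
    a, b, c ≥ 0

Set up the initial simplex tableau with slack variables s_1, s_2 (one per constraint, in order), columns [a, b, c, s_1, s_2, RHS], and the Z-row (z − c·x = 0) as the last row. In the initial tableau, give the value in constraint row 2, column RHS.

The RHS of constraint 2 is b_2 = 5.

5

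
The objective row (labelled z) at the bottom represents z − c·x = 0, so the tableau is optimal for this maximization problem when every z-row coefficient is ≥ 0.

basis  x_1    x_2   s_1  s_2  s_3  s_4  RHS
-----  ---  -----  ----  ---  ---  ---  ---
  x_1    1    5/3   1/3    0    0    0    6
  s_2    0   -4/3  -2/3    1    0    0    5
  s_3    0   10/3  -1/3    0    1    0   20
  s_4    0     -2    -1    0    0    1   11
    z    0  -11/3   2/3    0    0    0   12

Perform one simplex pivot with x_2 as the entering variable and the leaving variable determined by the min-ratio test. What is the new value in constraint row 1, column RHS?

Ratio test on column x_2 — row 1: 6/(5/3) = 18/5; row 2: entry -4/3 ≤ 0; row 3: 20/(10/3) = 6; row 4: entry -2 ≤ 0. Minimum is 18/5 at row 1 (x_1 leaves); pivot element 5/3.
Divide row 1 by 5/3; eliminate column x_2 from the other rows.
In the new row 1, the RHS entry is the old entry divided by the pivot: 6/(5/3) = 18/5.

18/5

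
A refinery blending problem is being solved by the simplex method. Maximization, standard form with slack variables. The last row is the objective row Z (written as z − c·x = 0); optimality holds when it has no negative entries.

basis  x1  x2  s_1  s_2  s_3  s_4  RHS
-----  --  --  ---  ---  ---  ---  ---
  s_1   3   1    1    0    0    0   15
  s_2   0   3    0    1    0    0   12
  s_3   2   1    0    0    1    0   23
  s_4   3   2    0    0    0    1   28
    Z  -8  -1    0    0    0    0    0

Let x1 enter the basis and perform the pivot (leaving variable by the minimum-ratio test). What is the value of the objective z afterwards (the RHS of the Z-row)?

40

Ratio test on column x1 — row 1: 15/3 = 5; row 2: entry 0 ≤ 0; row 3: 23/2 = 23/2; row 4: 28/3 = 28/3. Minimum is 5 at row 1 (s_1 leaves); pivot element 3.
Pivot on row 1; the Z-row RHS becomes 0 − (-8)·5 = 40.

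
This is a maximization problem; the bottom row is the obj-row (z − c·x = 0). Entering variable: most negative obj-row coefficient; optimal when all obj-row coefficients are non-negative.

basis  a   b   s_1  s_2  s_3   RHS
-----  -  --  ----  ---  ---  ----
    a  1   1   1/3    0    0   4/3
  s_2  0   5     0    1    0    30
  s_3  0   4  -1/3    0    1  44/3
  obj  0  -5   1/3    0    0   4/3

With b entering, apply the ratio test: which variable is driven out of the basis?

a

Column b entries and ratios — a: (4/3)/1 = 4/3; s_2: 30/5 = 6; s_3: (44/3)/4 = 11/3.
Smallest ratio is 4/3 in the row of a, so a leaves.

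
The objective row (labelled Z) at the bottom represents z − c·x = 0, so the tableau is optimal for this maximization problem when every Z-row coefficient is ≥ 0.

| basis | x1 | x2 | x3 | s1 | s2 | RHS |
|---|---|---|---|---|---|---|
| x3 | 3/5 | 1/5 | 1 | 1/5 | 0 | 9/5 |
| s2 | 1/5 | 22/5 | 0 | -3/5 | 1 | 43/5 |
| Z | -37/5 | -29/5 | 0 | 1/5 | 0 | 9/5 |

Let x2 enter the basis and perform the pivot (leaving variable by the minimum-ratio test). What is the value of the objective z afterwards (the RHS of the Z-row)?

Ratio test on column x2 — row 1: (9/5)/(1/5) = 9; row 2: (43/5)/(22/5) = 43/22. Minimum is 43/22 at row 2 (s2 leaves); pivot element 22/5.
Pivot on row 2; the Z-row RHS becomes 9/5 − (-29/5)·(43/22) = 289/22.

289/22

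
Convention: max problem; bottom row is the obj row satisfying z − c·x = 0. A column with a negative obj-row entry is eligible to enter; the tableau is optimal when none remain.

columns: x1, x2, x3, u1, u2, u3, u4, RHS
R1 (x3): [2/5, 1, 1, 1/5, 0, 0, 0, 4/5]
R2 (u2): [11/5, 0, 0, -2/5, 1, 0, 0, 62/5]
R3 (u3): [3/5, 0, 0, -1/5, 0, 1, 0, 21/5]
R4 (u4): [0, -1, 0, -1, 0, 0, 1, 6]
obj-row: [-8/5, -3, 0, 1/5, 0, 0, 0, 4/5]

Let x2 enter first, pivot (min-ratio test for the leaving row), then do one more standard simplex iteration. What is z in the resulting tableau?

4

Ratio test on column x2 — row 1: (4/5)/1 = 4/5; row 2: entry 0 ≤ 0; row 3: entry 0 ≤ 0; row 4: entry -1 ≤ 0. Minimum is 4/5 at row 1 (x3 leaves); pivot element 1.
Pivot on row 1; the obj-row RHS becomes 4/5 − (-3)·(4/5) = 16/5.
Next entering variable (most negative obj-row entry -2/5): x1.
Ratio test on column x1 — row 1: (4/5)/(2/5) = 2; row 2: (62/5)/(11/5) = 62/11; row 3: (21/5)/(3/5) = 7; row 4: (34/5)/(2/5) = 17. Minimum is 2 at row 1 (x2 leaves); pivot element 2/5.
After the second pivot the obj-row RHS is 16/5 − (-2/5)·2 = 4.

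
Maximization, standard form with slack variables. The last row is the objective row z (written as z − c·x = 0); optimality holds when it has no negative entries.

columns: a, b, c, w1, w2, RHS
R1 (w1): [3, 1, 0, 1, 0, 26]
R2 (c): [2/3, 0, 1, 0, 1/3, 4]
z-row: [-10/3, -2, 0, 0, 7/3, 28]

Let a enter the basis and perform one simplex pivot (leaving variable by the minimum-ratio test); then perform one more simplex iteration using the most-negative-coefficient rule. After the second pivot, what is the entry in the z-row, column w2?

1

Ratio test on column a — row 1: 26/3 = 26/3; row 2: 4/(2/3) = 6. Minimum is 6 at row 2 (c leaves); pivot element 2/3.
Divide row 2 by 2/3; eliminate column a from the other rows.
Second iteration: most negative z-row entry is -2 in column b, so b enters.
Ratio test on column b — row 1: 8/1 = 8; row 2: entry 0 ≤ 0. Minimum is 8 at row 1 (w1 leaves); pivot element 1.
Divide row 1 by 1; eliminate column b from the other rows.
After both pivots, the entry at the z-row, column w2 is 1.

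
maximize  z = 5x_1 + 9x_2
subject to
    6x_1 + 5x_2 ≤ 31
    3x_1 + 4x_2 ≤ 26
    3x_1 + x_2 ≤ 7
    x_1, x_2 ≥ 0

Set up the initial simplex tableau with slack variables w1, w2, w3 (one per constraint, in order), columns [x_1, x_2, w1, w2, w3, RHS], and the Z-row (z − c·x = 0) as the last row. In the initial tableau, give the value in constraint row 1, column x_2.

Constraint 1 has coefficient 5 on x_2.

5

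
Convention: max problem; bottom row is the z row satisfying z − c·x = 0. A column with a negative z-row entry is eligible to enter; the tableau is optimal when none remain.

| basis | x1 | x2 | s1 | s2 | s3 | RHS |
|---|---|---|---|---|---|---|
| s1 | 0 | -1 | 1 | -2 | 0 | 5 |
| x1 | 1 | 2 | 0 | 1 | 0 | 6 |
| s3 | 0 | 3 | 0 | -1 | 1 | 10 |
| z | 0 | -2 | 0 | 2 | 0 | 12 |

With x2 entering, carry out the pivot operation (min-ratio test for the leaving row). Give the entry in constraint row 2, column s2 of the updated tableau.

1/2

Ratio test on column x2 — row 1: entry -1 ≤ 0; row 2: 6/2 = 3; row 3: 10/3 = 10/3. Minimum is 3 at row 2 (x1 leaves); pivot element 2.
Divide row 2 by 2; eliminate column x2 from the other rows.
In the new row 2, the s2 entry is the old entry divided by the pivot: 1/2 = 1/2.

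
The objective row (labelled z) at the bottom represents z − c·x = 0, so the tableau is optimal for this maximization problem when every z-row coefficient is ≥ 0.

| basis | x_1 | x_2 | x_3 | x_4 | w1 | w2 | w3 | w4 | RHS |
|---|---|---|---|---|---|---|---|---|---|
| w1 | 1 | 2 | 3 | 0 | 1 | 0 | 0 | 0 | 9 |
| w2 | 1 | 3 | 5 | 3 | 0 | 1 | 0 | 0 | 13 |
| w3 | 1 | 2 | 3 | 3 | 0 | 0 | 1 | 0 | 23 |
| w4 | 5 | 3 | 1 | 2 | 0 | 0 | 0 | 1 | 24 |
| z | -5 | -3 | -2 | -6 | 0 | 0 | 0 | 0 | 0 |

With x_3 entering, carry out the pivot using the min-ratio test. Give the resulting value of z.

Ratio test on column x_3 — row 1: 9/3 = 3; row 2: 13/5 = 13/5; row 3: 23/3 = 23/3; row 4: 24/1 = 24. Minimum is 13/5 at row 2 (w2 leaves); pivot element 5.
Pivot on row 2; the z-row RHS becomes 0 − (-2)·(13/5) = 26/5.

26/5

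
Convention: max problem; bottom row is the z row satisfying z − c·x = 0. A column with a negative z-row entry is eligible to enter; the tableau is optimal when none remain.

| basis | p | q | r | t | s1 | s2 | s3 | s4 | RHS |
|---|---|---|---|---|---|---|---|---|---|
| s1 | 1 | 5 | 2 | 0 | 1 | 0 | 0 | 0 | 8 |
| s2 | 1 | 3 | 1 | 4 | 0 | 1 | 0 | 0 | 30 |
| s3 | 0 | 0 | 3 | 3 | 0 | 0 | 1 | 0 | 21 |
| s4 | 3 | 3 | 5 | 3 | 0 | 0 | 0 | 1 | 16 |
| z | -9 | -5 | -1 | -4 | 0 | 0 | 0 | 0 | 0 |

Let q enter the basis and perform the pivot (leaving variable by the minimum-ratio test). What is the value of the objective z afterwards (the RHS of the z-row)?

Ratio test on column q — row 1: 8/5 = 8/5; row 2: 30/3 = 10; row 3: entry 0 ≤ 0; row 4: 16/3 = 16/3. Minimum is 8/5 at row 1 (s1 leaves); pivot element 5.
Pivot on row 1; the z-row RHS becomes 0 − (-5)·(8/5) = 8.

8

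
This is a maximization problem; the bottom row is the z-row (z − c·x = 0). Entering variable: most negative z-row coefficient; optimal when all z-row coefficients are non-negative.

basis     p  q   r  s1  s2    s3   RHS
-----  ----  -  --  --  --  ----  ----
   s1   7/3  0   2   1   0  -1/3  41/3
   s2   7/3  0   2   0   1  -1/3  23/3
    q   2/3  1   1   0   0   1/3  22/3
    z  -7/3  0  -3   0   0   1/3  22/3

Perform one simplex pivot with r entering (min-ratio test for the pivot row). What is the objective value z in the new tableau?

113/6

Ratio test on column r — row 1: (41/3)/2 = 41/6; row 2: (23/3)/2 = 23/6; row 3: (22/3)/1 = 22/3. Minimum is 23/6 at row 2 (s2 leaves); pivot element 2.
Pivot on row 2; the z-row RHS becomes 22/3 − (-3)·(23/6) = 113/6.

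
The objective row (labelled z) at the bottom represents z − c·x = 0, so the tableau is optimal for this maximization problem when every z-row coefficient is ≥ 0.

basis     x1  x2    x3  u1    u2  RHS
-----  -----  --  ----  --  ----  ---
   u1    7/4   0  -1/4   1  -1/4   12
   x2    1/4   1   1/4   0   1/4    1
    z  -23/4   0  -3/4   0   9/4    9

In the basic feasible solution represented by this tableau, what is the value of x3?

0

x3 is not in the basis, so in the current basic feasible solution x3 = 0.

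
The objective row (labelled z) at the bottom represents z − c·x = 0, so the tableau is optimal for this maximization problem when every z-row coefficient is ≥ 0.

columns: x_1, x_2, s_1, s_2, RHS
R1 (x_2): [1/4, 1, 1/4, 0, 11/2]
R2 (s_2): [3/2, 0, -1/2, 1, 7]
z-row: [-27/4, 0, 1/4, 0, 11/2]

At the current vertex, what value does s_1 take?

0

s_1 is not in the basis, so in the current basic feasible solution s_1 = 0.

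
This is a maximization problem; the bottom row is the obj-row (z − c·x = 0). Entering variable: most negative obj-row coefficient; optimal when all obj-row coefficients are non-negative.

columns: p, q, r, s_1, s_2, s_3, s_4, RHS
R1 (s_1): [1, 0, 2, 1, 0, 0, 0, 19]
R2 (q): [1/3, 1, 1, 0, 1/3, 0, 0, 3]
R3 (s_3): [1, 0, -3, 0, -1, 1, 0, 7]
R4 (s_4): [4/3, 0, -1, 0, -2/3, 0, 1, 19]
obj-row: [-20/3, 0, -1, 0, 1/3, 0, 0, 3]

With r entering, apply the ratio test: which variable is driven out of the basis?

q

Column r entries and ratios — s_1: 19/2 = 19/2; q: 3/1 = 3; s_3: -3 ≤ 0, skip; s_4: -1 ≤ 0, skip.
Smallest ratio is 3 in the row of q, so q leaves.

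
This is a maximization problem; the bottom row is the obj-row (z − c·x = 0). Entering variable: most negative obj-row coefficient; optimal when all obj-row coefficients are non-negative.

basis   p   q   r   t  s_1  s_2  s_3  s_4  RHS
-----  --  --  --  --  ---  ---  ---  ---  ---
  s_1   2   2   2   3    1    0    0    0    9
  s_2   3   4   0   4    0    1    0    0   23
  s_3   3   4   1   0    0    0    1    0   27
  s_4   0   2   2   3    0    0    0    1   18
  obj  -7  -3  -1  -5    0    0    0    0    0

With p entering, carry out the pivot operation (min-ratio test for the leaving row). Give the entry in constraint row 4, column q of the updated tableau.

Ratio test on column p — row 1: 9/2 = 9/2; row 2: 23/3 = 23/3; row 3: 27/3 = 9; row 4: entry 0 ≤ 0. Minimum is 9/2 at row 1 (s_1 leaves); pivot element 2.
Divide row 1 by 2; eliminate column p from the other rows.
Row 4 update in column q: 2 − 0·1 = 2.

2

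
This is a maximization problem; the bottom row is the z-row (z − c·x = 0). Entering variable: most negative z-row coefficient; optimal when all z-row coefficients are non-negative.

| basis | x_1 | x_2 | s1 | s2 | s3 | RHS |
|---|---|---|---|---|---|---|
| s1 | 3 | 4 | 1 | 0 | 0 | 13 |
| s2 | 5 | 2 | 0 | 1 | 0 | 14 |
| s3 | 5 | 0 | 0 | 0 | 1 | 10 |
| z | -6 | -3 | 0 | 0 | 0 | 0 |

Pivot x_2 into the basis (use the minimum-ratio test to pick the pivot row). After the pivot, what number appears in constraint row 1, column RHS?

13/4

Ratio test on column x_2 — row 1: 13/4 = 13/4; row 2: 14/2 = 7; row 3: entry 0 ≤ 0. Minimum is 13/4 at row 1 (s1 leaves); pivot element 4.
Divide row 1 by 4; eliminate column x_2 from the other rows.
In the new row 1, the RHS entry is the old entry divided by the pivot: 13/4 = 13/4.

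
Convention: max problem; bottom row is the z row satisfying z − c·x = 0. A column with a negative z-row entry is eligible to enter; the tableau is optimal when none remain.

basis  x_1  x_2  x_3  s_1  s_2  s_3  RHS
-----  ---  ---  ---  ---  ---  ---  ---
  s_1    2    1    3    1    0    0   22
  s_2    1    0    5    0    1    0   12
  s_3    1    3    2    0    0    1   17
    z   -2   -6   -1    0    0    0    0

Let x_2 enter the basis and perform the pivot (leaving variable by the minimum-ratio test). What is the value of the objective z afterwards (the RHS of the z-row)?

Ratio test on column x_2 — row 1: 22/1 = 22; row 2: entry 0 ≤ 0; row 3: 17/3 = 17/3. Minimum is 17/3 at row 3 (s_3 leaves); pivot element 3.
Pivot on row 3; the z-row RHS becomes 0 − (-6)·(17/3) = 34.

34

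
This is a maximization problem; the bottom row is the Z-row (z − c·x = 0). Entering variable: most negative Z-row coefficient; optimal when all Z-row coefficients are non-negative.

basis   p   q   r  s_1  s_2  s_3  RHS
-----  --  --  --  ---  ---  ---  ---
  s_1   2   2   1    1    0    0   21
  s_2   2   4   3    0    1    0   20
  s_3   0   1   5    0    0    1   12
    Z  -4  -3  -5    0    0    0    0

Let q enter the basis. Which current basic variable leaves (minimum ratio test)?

s_2

Column q entries and ratios — s_1: 21/2 = 21/2; s_2: 20/4 = 5; s_3: 12/1 = 12.
Smallest ratio is 5 in the row of s_2, so s_2 leaves.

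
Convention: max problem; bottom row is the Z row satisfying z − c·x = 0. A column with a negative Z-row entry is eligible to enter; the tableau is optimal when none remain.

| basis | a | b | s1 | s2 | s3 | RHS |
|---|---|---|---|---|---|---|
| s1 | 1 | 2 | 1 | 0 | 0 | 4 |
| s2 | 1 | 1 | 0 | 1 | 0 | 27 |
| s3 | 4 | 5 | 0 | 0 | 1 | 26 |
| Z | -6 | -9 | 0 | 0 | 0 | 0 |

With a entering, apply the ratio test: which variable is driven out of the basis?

s1

Column a entries and ratios — s1: 4/1 = 4; s2: 27/1 = 27; s3: 26/4 = 13/2.
Smallest ratio is 4 in the row of s1, so s1 leaves.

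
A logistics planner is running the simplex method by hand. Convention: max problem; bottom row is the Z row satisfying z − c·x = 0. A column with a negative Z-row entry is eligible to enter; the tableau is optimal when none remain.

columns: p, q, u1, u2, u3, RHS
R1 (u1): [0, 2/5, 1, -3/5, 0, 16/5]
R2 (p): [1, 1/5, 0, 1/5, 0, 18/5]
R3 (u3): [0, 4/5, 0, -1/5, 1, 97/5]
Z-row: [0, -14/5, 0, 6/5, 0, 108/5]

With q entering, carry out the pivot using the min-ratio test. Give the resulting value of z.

Ratio test on column q — row 1: (16/5)/(2/5) = 8; row 2: (18/5)/(1/5) = 18; row 3: (97/5)/(4/5) = 97/4. Minimum is 8 at row 1 (u1 leaves); pivot element 2/5.
Pivot on row 1; the Z-row RHS becomes 108/5 − (-14/5)·8 = 44.

44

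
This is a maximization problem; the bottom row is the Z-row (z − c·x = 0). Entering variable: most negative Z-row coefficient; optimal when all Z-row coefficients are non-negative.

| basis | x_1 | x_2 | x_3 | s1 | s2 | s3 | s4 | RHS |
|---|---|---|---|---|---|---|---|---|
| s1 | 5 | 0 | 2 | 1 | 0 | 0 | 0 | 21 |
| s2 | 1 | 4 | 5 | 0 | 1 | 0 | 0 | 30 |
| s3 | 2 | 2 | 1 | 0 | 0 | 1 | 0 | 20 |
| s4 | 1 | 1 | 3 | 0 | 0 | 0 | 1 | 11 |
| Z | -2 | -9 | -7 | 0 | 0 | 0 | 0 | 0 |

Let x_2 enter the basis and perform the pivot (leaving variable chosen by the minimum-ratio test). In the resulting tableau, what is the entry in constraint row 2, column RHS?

15/2

Ratio test on column x_2 — row 1: entry 0 ≤ 0; row 2: 30/4 = 15/2; row 3: 20/2 = 10; row 4: 11/1 = 11. Minimum is 15/2 at row 2 (s2 leaves); pivot element 4.
Divide row 2 by 4; eliminate column x_2 from the other rows.
In the new row 2, the RHS entry is the old entry divided by the pivot: 30/4 = 15/2.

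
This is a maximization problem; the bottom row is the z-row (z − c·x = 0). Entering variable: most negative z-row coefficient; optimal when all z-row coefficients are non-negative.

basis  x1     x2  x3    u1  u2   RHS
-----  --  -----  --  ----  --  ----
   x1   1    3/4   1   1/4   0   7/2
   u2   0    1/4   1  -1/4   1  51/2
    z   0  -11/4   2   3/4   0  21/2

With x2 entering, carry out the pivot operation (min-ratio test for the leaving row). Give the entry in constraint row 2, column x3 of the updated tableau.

2/3

Ratio test on column x2 — row 1: (7/2)/(3/4) = 14/3; row 2: (51/2)/(1/4) = 102. Minimum is 14/3 at row 1 (x1 leaves); pivot element 3/4.
Divide row 1 by 3/4; eliminate column x2 from the other rows.
Row 2 update in column x3: 1 − (1/4)·(4/3) = 2/3.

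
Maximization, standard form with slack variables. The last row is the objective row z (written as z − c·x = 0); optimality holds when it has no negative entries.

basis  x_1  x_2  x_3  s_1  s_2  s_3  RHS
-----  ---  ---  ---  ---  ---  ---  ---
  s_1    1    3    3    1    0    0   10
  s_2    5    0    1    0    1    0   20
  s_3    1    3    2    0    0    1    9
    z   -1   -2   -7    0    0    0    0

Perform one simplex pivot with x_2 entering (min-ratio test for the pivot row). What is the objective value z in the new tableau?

6

Ratio test on column x_2 — row 1: 10/3 = 10/3; row 2: entry 0 ≤ 0; row 3: 9/3 = 3. Minimum is 3 at row 3 (s_3 leaves); pivot element 3.
Pivot on row 3; the z-row RHS becomes 0 − (-2)·3 = 6.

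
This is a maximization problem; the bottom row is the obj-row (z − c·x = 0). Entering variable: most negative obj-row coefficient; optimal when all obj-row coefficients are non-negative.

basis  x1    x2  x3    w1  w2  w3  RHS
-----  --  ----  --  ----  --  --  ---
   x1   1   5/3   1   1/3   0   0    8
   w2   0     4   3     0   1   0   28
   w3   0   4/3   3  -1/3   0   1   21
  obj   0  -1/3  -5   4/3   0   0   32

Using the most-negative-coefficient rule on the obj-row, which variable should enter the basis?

x3

Negative obj-row entries: x2: -1/3, x3: -5.
The most negative is -5 in column x3, so x3 enters.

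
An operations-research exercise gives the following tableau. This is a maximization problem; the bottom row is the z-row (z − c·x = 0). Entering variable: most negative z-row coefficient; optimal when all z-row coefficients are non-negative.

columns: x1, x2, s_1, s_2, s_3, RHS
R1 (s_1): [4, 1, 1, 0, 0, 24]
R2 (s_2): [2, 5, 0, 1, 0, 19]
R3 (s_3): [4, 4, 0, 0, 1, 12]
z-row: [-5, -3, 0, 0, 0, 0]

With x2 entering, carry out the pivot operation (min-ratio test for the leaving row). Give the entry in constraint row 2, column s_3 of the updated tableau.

-5/4

Ratio test on column x2 — row 1: 24/1 = 24; row 2: 19/5 = 19/5; row 3: 12/4 = 3. Minimum is 3 at row 3 (s_3 leaves); pivot element 4.
Divide row 3 by 4; eliminate column x2 from the other rows.
Row 2 update in column s_3: 0 − 5·(1/4) = -5/4.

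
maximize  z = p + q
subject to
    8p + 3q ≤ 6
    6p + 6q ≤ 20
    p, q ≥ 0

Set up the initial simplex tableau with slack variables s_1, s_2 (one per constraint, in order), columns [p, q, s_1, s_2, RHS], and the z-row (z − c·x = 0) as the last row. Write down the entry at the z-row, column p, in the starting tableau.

The z-row carries the negated objective coefficients: the p entry is -1.

-1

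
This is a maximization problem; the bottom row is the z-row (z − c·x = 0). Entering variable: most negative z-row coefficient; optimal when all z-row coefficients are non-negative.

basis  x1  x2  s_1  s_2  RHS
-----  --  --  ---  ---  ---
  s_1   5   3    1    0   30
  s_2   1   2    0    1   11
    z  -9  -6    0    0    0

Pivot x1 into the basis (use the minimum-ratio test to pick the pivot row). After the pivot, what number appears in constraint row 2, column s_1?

-1/5

Ratio test on column x1 — row 1: 30/5 = 6; row 2: 11/1 = 11. Minimum is 6 at row 1 (s_1 leaves); pivot element 5.
Divide row 1 by 5; eliminate column x1 from the other rows.
Row 2 update in column s_1: 0 − 1·(1/5) = -1/5.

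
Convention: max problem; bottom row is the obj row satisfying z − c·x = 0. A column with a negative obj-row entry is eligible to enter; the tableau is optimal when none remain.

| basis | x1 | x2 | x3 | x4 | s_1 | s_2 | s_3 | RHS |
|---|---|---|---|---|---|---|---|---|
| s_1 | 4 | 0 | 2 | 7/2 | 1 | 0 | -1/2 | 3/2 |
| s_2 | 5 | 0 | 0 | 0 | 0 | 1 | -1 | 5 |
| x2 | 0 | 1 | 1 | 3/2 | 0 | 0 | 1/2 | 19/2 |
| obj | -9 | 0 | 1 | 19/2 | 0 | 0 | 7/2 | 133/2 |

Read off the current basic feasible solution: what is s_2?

5

s_2 is basic (row 2); its value is the RHS of that row, 5.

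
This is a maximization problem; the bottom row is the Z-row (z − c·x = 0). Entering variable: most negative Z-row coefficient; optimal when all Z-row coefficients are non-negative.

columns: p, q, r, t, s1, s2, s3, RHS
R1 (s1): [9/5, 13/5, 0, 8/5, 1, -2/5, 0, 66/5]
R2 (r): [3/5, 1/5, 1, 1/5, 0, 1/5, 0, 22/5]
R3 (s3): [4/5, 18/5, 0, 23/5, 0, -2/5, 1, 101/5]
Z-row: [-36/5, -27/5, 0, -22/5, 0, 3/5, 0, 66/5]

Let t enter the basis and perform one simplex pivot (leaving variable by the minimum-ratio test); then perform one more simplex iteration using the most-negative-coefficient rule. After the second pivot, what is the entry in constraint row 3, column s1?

Ratio test on column t — row 1: (66/5)/(8/5) = 33/4; row 2: (22/5)/(1/5) = 22; row 3: (101/5)/(23/5) = 101/23. Minimum is 101/23 at row 3 (s3 leaves); pivot element 23/5.
Divide row 3 by 23/5; eliminate column t from the other rows.
Second iteration: most negative Z-row entry is -148/23 in column p, so p enters.
Ratio test on column p — row 1: (142/23)/(35/23) = 142/35; row 2: (81/23)/(13/23) = 81/13; row 3: (101/23)/(4/23) = 101/4. Minimum is 142/35 at row 1 (s1 leaves); pivot element 35/23.
Divide row 1 by 35/23; eliminate column p from the other rows.
After both pivots, the entry at constraint row 3, column s1 is -4/35.

-4/35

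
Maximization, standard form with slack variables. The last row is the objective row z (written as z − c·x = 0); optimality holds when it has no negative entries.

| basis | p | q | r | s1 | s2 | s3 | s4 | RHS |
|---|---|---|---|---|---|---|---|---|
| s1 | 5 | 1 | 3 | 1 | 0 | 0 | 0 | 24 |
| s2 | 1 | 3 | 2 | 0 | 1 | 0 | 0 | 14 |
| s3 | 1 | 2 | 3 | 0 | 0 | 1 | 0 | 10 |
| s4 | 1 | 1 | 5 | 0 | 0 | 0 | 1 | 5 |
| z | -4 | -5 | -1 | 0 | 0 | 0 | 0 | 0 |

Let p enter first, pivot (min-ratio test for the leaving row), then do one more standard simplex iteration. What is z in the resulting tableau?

Ratio test on column p — row 1: 24/5 = 24/5; row 2: 14/1 = 14; row 3: 10/1 = 10; row 4: 5/1 = 5. Minimum is 24/5 at row 1 (s1 leaves); pivot element 5.
Pivot on row 1; the z-row RHS becomes 0 − (-4)·(24/5) = 96/5.
Next entering variable (most negative z-row entry -21/5): q.
Ratio test on column q — row 1: (24/5)/(1/5) = 24; row 2: (46/5)/(14/5) = 23/7; row 3: (26/5)/(9/5) = 26/9; row 4: (1/5)/(4/5) = 1/4. Minimum is 1/4 at row 4 (s4 leaves); pivot element 4/5.
After the second pivot the z-row RHS is 96/5 − (-21/5)·(1/4) = 81/4.

81/4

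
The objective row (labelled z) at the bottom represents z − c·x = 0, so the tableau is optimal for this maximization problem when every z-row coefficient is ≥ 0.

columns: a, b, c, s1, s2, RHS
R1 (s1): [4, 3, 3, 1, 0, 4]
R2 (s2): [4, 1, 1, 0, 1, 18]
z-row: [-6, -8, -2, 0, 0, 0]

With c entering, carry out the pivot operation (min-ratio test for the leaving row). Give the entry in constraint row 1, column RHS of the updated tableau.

Ratio test on column c — row 1: 4/3 = 4/3; row 2: 18/1 = 18. Minimum is 4/3 at row 1 (s1 leaves); pivot element 3.
Divide row 1 by 3; eliminate column c from the other rows.
In the new row 1, the RHS entry is the old entry divided by the pivot: 4/3 = 4/3.

4/3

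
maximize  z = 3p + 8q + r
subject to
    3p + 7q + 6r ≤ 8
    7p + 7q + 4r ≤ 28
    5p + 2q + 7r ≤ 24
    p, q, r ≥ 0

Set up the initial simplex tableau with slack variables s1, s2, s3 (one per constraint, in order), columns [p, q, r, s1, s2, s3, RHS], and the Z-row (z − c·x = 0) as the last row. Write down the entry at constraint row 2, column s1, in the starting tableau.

0

Slack s1 belongs to constraint 1; its column is the unit vector e_1, so the entry in row 2 is 0.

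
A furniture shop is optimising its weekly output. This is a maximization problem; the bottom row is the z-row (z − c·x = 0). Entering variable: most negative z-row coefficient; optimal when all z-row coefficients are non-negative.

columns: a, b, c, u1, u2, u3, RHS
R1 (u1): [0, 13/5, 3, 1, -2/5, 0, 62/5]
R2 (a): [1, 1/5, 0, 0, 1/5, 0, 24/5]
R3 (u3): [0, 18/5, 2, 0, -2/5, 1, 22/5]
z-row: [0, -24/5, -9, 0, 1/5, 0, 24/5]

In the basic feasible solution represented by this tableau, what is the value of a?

24/5

a is basic (row 2); its value is the RHS of that row, 24/5.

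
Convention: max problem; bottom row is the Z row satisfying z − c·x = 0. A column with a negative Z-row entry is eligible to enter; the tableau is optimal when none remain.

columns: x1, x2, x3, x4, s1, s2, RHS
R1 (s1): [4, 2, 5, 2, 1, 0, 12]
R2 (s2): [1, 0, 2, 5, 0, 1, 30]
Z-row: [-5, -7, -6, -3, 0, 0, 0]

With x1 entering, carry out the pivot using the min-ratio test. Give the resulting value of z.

Ratio test on column x1 — row 1: 12/4 = 3; row 2: 30/1 = 30. Minimum is 3 at row 1 (s1 leaves); pivot element 4.
Pivot on row 1; the Z-row RHS becomes 0 − (-5)·3 = 15.

15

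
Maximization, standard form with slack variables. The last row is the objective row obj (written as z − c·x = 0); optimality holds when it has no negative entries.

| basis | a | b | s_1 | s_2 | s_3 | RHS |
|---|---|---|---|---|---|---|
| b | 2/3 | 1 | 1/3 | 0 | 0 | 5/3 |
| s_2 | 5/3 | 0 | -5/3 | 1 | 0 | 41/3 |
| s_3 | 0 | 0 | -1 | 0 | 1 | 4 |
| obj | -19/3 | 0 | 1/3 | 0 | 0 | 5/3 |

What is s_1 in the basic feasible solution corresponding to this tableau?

s_1 is not in the basis, so in the current basic feasible solution s_1 = 0.

0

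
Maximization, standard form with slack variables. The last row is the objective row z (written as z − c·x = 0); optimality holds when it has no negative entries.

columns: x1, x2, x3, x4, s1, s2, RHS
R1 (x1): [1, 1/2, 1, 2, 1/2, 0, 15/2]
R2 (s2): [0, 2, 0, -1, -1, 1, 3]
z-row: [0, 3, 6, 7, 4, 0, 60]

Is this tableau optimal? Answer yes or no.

Every z-row coefficient is ≥ 0, so the tableau is optimal.

yes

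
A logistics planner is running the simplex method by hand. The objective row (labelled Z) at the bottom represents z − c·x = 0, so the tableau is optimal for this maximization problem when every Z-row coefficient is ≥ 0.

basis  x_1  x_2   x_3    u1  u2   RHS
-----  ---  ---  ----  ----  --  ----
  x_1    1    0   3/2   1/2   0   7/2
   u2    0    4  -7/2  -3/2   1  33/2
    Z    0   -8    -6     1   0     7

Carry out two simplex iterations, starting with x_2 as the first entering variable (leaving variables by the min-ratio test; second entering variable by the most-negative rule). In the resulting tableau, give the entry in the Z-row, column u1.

7/3

Ratio test on column x_2 — row 1: entry 0 ≤ 0; row 2: (33/2)/4 = 33/8. Minimum is 33/8 at row 2 (u2 leaves); pivot element 4.
Divide row 2 by 4; eliminate column x_2 from the other rows.
Second iteration: most negative Z-row entry is -13 in column x_3, so x_3 enters.
Ratio test on column x_3 — row 1: (7/2)/(3/2) = 7/3; row 2: entry -7/8 ≤ 0. Minimum is 7/3 at row 1 (x_1 leaves); pivot element 3/2.
Divide row 1 by 3/2; eliminate column x_3 from the other rows.
After both pivots, the entry at the Z-row, column u1 is 7/3.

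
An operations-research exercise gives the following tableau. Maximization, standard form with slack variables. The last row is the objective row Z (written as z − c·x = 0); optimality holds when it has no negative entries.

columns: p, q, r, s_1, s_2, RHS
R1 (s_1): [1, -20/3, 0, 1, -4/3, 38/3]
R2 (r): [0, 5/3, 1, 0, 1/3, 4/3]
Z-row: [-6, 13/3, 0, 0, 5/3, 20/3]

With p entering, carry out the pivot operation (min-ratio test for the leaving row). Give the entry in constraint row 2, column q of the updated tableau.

5/3

Ratio test on column p — row 1: (38/3)/1 = 38/3; row 2: entry 0 ≤ 0. Minimum is 38/3 at row 1 (s_1 leaves); pivot element 1.
Divide row 1 by 1; eliminate column p from the other rows.
Row 2 update in column q: 5/3 − 0·(-20/3) = 5/3.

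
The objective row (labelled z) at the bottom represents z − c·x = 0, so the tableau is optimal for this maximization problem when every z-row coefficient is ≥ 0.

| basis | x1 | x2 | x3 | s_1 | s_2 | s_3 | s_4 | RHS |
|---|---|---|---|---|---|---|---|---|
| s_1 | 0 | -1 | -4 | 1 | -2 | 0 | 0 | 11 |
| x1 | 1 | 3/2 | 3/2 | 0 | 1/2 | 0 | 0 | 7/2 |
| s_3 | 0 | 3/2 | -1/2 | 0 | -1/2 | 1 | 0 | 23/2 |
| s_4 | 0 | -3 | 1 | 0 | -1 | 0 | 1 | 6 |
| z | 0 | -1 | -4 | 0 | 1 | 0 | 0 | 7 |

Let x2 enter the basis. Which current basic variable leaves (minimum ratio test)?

x1

Column x2 entries and ratios — s_1: -1 ≤ 0, skip; x1: (7/2)/(3/2) = 7/3; s_3: (23/2)/(3/2) = 23/3; s_4: -3 ≤ 0, skip.
Smallest ratio is 7/3 in the row of x1, so x1 leaves.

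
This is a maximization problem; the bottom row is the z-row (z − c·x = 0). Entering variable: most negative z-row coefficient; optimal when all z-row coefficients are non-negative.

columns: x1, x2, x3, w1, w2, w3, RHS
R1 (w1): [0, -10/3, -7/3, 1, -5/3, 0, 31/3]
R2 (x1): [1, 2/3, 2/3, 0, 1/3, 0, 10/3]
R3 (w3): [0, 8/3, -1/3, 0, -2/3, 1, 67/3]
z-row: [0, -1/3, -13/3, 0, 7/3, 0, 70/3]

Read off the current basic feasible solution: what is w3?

w3 is basic (row 3); its value is the RHS of that row, 67/3.

67/3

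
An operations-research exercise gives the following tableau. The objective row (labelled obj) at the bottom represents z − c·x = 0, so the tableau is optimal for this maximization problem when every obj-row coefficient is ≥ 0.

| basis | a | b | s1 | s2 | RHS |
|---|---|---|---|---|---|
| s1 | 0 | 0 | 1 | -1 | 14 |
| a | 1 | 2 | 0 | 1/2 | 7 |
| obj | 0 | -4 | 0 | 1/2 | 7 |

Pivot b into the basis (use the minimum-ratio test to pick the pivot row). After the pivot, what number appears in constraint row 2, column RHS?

7/2

Ratio test on column b — row 1: entry 0 ≤ 0; row 2: 7/2 = 7/2. Minimum is 7/2 at row 2 (a leaves); pivot element 2.
Divide row 2 by 2; eliminate column b from the other rows.
In the new row 2, the RHS entry is the old entry divided by the pivot: 7/2 = 7/2.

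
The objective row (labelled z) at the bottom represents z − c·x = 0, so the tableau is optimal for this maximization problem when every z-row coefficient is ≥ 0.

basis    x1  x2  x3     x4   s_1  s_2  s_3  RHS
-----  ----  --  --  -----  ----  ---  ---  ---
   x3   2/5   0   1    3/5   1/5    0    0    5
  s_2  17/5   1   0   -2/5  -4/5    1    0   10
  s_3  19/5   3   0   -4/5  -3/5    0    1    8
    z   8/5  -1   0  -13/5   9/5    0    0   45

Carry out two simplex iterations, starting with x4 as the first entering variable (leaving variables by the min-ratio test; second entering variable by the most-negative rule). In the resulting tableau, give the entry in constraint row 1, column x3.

5/3

Ratio test on column x4 — row 1: 5/(3/5) = 25/3; row 2: entry -2/5 ≤ 0; row 3: entry -4/5 ≤ 0. Minimum is 25/3 at row 1 (x3 leaves); pivot element 3/5.
Divide row 1 by 3/5; eliminate column x4 from the other rows.
Second iteration: most negative z-row entry is -1 in column x2, so x2 enters.
Ratio test on column x2 — row 1: entry 0 ≤ 0; row 2: (40/3)/1 = 40/3; row 3: (44/3)/3 = 44/9. Minimum is 44/9 at row 3 (s_3 leaves); pivot element 3.
Divide row 3 by 3; eliminate column x2 from the other rows.
After both pivots, the entry at constraint row 1, column x3 is 5/3.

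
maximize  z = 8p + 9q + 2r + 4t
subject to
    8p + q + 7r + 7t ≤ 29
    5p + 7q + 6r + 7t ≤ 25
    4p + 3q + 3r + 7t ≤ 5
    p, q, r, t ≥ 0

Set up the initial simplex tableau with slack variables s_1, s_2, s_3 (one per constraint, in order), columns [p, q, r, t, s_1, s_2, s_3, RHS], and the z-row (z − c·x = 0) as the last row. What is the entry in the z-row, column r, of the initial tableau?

The z-row carries the negated objective coefficients: the r entry is -2.

-2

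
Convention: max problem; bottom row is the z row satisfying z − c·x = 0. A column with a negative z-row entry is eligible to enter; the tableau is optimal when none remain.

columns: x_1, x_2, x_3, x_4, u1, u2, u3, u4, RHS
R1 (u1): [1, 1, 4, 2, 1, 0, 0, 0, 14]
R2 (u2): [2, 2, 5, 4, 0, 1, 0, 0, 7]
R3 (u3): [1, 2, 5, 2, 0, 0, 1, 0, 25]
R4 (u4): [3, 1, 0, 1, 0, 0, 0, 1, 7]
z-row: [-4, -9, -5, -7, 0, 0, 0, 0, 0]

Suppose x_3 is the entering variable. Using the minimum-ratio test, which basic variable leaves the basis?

u2

Column x_3 entries and ratios — u1: 14/4 = 7/2; u2: 7/5 = 7/5; u3: 25/5 = 5; u4: 0 ≤ 0, skip.
Smallest ratio is 7/5 in the row of u2, so u2 leaves.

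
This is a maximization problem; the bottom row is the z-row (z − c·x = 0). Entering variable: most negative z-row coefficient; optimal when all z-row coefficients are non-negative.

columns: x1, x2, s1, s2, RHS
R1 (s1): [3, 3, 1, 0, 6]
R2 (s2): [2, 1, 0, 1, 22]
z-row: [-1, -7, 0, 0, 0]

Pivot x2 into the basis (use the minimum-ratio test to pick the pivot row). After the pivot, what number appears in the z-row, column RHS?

14

Ratio test on column x2 — row 1: 6/3 = 2; row 2: 22/1 = 22. Minimum is 2 at row 1 (s1 leaves); pivot element 3.
Divide row 1 by 3; eliminate column x2 from the other rows.
z-row update in column RHS: 0 − (-7)·2 = 14.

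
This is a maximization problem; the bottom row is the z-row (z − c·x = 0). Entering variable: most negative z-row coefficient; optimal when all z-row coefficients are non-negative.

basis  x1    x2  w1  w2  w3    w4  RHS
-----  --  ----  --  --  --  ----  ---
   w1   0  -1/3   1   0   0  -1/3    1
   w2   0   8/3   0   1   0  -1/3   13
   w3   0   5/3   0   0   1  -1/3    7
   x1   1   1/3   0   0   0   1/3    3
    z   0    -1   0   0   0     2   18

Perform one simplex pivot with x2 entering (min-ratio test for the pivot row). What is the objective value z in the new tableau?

111/5

Ratio test on column x2 — row 1: entry -1/3 ≤ 0; row 2: 13/(8/3) = 39/8; row 3: 7/(5/3) = 21/5; row 4: 3/(1/3) = 9. Minimum is 21/5 at row 3 (w3 leaves); pivot element 5/3.
Pivot on row 3; the z-row RHS becomes 18 − (-1)·(21/5) = 111/5.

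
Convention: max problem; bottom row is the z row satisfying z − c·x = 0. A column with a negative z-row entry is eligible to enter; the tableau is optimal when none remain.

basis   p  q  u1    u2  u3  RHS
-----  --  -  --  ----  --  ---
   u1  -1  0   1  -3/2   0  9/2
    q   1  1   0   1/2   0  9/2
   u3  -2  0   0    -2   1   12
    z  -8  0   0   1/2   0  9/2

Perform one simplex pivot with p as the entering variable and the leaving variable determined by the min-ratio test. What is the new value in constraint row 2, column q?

1

Ratio test on column p — row 1: entry -1 ≤ 0; row 2: (9/2)/1 = 9/2; row 3: entry -2 ≤ 0. Minimum is 9/2 at row 2 (q leaves); pivot element 1.
Divide row 2 by 1; eliminate column p from the other rows.
In the new row 2, the q entry is the old entry divided by the pivot: 1/1 = 1.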